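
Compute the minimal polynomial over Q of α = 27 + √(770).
m_α(x) = x^2 - 54x - 41

From α - 27 = √(770), squaring gives (α - 27)^2 = 770, i.e. α^2 - 54α + 729 = 770, so α^2 - 54α - 41 = 0. The discriminant of x^2 - 54x - 41 is (-54)^2 - 4·(-41) = 2916 + 164 = 3080, and 4·(770) is not a perfect square in Q since 770 is squarefree and ≠ 1. Hence x^2 - 54x - 41 is irreducible over Q and is the minimal polynomial of α.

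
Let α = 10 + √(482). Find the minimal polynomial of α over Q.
m_α(x) = x^2 - 20x - 382

From α - 10 = √(482), squaring gives (α - 10)^2 = 482, i.e. α^2 - 20α + 100 = 482, so α^2 - 20α - 382 = 0. The discriminant of x^2 - 20x - 382 is (-20)^2 - 4·(-382) = 400 + 1528 = 1928, and 4·(482) is not a perfect square in Q since 482 is squarefree and ≠ 1. Hence x^2 - 20x - 382 is irreducible over Q and is the minimal polynomial of α.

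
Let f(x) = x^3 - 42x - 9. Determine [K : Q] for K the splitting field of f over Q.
[K : Q] = 6

By the rational root test, any rational root of the monic integer polynomial f(x) = x^3 - 42x - 9 must be an integer dividing the constant term -9, i.e. one of ±{1, 3, 9}. Evaluating: f(1) = -50, f(-1) = 32, f(3) = -108, f(-3) = 90, f(9) = 342, f(-9) = -360; none is 0, so f has no rational root and is therefore irreducible over Q (a cubic with no linear factor over a field is irreducible). For an irreducible cubic, the Galois group is A_3 or S_3 according as the discriminant disc(f) = -4a^3 - 27b^2 = -4·(-42)^3 - 27·(-9)^2 = 294165 is or is not a square in Q. Here disc(f) = 294165 is not a perfect square in Q, so the Galois group of f over Q is not contained in A_3 and must be all of S_3. The splitting field has degree |S_3| = 6 over Q, so [K : Q] = 6.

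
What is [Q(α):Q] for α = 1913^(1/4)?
[Q(α):Q] = 4

α is a root of x^4 - 1913. By Eisenstein's criterion at the prime p = 1913 (which divides the constant term 1913 but p^2 = 3659569 does not, since 1913 is squarefree), x^4 - 1913 is irreducible over Q. Hence [Q(α):Q] = 4.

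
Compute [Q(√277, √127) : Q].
[Q(√277, √127) : Q] = 4

[Q(√277):Q] = 2 (min poly x^2 - 277, irreducible since 277 is squarefree > 1). For the top step, suppose √127 ∈ Q(√277), say √127 = c + d√277 with c, d ∈ Q. Squaring: 127 = c^2 + 277d^2 + 2cd√277. Since √277 ∉ Q this forces 2cd = 0. If d = 0 then √127 = c ∈ Q, contradicting 127 squarefree > 1. If c = 0 then 127 = 277d^2, so 277·127 = (277d)^2 is a perfect square in Q — but 277·127 = 35179 is not a perfect square (since 277 and 127 are distinct squarefree integers). Contradiction. Hence √127 ∉ Q(√277), so x^2 - 127 stays irreducible over Q(√277) and [Q(√277, √127) : Q(√277)] = 2. By the tower law, [Q(√277, √127) : Q] = 2 · 2 = 4.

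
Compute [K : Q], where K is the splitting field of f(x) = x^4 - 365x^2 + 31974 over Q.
[K : Q] = 4

Solving the quadratic in x^2: x^2 = (365 ± √(365^2 - 4·31974))/2 = (365 ± √5329)/2 = (365 ± 73)/2, giving x^2 = 146 or x^2 = 219. So f(x) = (x^2 - 146)(x^2 - 219) and the roots of f are ±√146, ±√219. Hence the splitting field is K = Q(√146, √219). Since 146 and 219 are distinct squarefree integers > 1, their product 31974 is not a perfect square, so √219 ∉ Q(√146). By the tower law [K:Q] = [Q(√146,√219):Q(√146)] · [Q(√146):Q] = 2 · 2 = 4.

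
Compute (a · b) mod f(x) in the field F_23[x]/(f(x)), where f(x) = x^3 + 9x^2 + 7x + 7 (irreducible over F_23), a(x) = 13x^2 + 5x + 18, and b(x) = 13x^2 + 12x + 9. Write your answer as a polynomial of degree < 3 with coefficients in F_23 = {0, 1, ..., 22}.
a · b ≡ 3x^2 + 13x + 16 (mod f(x))

Multiply in F_23[x]: a(x)·b(x) = (13x^2 + 5x + 18)·(13x^2 + 12x + 9) = 8x^4 + 14x^3 + 20x^2 + 8x + 1. This has degree ≥ 3, so divide by f(x) over F_23: 8x^4 + 14x^3 + 20x^2 + 8x + 1 = (8x + 11)·(x^3 + 9x^2 + 7x + 7) + (3x^2 + 13x + 16). Hence a·b ≡ 3x^2 + 13x + 16 (mod f). (F_23[x]/(f) is a field with 23^3 = 12167 elements since f is irreducible of degree 3.)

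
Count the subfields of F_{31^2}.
F_{31^2} has 2 subfields

The subfields of F_{p^n} are exactly the fields F_{p^d} for d | n (each is the fixed field of the unique index-d subgroup of Gal(F_{p^n}/F_p) ≅ Z/nZ). The divisors of n = 2 are {1, 2}, giving 2 subfields: F_{31^1}, F_{31^2}.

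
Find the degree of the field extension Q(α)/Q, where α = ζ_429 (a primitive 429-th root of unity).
[Q(α):Q] = 240

The minimal polynomial of ζ_429 over Q is the 429-th cyclotomic polynomial Φ_429(x), which is irreducible over Q and has degree φ(429) = 240. Hence [Q(α):Q] = φ(429) = 240.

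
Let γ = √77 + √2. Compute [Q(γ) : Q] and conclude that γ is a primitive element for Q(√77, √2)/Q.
[Q(γ) : Q] = 4 (equivalently, Q(γ) = Q(√77, √2))

Obviously Q(γ) ⊆ Q(√77, √2), and [Q(√77, √2):Q] = 4 (since 77, 2 are distinct squarefree integers > 1 with 154 not a perfect square). To show equality we compute the minimal polynomial of γ. From γ = √77 + √2: γ^2 = 77 + 2√(154) + 2 = 79 + 2√(154), so γ^2 - 79 = 2√(154); squaring, (γ^2 - 79)^2 = 4·154, i.e. γ^4 - 158γ^2 + 6241 - 616 = 0, i.e. γ^4 - 158γ^2 + 5625 = 0. So γ is a root of x^4 - 158x^2 + 5625. This polynomial is irreducible over Q: it has no rational root (each ±√77 ± √2 is irrational), and any factorization into two quadratics over Q would force √(154) ∈ Q (pairing opposite roots) or √77, √2 ∈ Q (other pairings), all impossible. Hence [Q(γ):Q] = 4 = [Q(√77, √2):Q], so Q(γ) = Q(√77, √2).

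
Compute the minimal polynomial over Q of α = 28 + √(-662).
m_α(x) = x^2 - 56x + 1446

From α - 28 = √(-662), squaring gives (α - 28)^2 = -662, i.e. α^2 - 56α + 784 = -662, so α^2 - 56α + 1446 = 0. The discriminant of x^2 - 56x + 1446 is (-56)^2 - 4·(1446) = 3136 - 5784 = -2648, and 4·(-662) is not a perfect square in Q since -662 is squarefree and ≠ 1. Hence x^2 - 56x + 1446 is irreducible over Q and is the minimal polynomial of α.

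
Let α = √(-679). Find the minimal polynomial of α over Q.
m_α(x) = x^2 + 679

α satisfies α^2 + 679 = 0, so x^2 + 679 annihilates α. Since d = -679 is squarefree and ≠ 1, it is not a perfect square in Q, so x^2 + 679 has no rational root and is therefore irreducible over Q (a degree-2 polynomial over a field is irreducible iff it has no root). Hence m_α(x) = x^2 + 679.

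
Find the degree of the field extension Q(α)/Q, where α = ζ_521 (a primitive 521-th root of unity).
[Q(α):Q] = 520

The minimal polynomial of ζ_521 over Q is the 521-th cyclotomic polynomial Φ_521(x), which is irreducible over Q and has degree φ(521) = 520. Hence [Q(α):Q] = φ(521) = 520.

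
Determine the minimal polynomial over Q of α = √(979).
m_α(x) = x^2 - 979

α satisfies α^2 - 979 = 0, so x^2 - 979 annihilates α. Since d = 979 is squarefree and ≠ 1, it is not a perfect square in Q, so x^2 - 979 has no rational root and is therefore irreducible over Q (a degree-2 polynomial over a field is irreducible iff it has no root). Hence m_α(x) = x^2 - 979.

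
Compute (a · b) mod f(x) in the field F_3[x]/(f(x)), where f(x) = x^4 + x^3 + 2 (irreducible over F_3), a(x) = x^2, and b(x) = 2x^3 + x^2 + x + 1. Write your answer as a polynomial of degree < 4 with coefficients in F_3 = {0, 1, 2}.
a · b ≡ 2x^3 + x^2 + 2x + 2 (mod f(x))

Multiply in F_3[x]: a(x)·b(x) = (x^2)·(2x^3 + x^2 + x + 1) = 2x^5 + x^4 + x^3 + x^2. This has degree ≥ 4, so divide by f(x) over F_3: 2x^5 + x^4 + x^3 + x^2 = (2x + 2)·(x^4 + x^3 + 2) + (2x^3 + x^2 + 2x + 2). Hence a·b ≡ 2x^3 + x^2 + 2x + 2 (mod f). (F_3[x]/(f) is a field with 3^4 = 81 elements since f is irreducible of degree 4.)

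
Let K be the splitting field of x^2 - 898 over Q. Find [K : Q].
[K : Q] = 2

f(x) = x^2 - 898 factors as (x - √898)(x + √898). The splitting field is K = Q(√898). Since 898 is squarefree and > 1, it is not a perfect square, so x^2 - 898 is irreducible over Q and [Q(√898) : Q] = 2. Hence [K : Q] = 2.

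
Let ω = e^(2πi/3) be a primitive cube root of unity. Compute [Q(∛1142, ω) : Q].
[Q(∛1142, ω) : Q] = 6

[Q(∛1142):Q] = 3 (min poly x^3 - 1142, irreducible since 1142 is not a perfect cube). [Q(ω):Q] = 2 (min poly x^2 + x + 1). Since Q(∛1142) ⊂ R and ω ∉ R, we have ω ∉ Q(∛1142), so x^2 + x + 1 remains irreducible over Q(∛1142) and [Q(∛1142, ω) : Q(∛1142)] = 2. By the tower law, [Q(∛1142, ω) : Q] = 3 · 2 = 6. (In fact Q(∛1142, ω) is the splitting field of x^3 - 1142 over Q.)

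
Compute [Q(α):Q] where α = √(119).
[Q(α):Q] = 2

[Q(α):Q] equals the degree of the minimal polynomial of α. Here α^2 = 119 and x^2 - 119 is irreducible (d = 119 is squarefree, ≠ 1, hence not a square), so deg(m_α) = 2. Thus [Q(α):Q] = 2.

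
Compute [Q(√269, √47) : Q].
[Q(√269, √47) : Q] = 4

[Q(√269):Q] = 2 (min poly x^2 - 269, irreducible since 269 is squarefree > 1). For the top step, suppose √47 ∈ Q(√269), say √47 = c + d√269 with c, d ∈ Q. Squaring: 47 = c^2 + 269d^2 + 2cd√269. Since √269 ∉ Q this forces 2cd = 0. If d = 0 then √47 = c ∈ Q, contradicting 47 squarefree > 1. If c = 0 then 47 = 269d^2, so 269·47 = (269d)^2 is a perfect square in Q — but 269·47 = 12643 is not a perfect square (since 269 and 47 are distinct squarefree integers). Contradiction. Hence √47 ∉ Q(√269), so x^2 - 47 stays irreducible over Q(√269) and [Q(√269, √47) : Q(√269)] = 2. By the tower law, [Q(√269, √47) : Q] = 2 · 2 = 4.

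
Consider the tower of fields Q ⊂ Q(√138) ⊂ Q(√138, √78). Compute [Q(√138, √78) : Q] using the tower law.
[Q(√138, √78) : Q] = 4

[Q(√138):Q] = 2 (min poly x^2 - 138, irreducible since 138 is squarefree > 1). For the top step, suppose √78 ∈ Q(√138), say √78 = c + d√138 with c, d ∈ Q. Squaring: 78 = c^2 + 138d^2 + 2cd√138. Since √138 ∉ Q this forces 2cd = 0. If d = 0 then √78 = c ∈ Q, contradicting 78 squarefree > 1. If c = 0 then 78 = 138d^2, so 138·78 = (138d)^2 is a perfect square in Q — but 138·78 = 10764 is not a perfect square (since 138 and 78 are distinct squarefree integers). Contradiction. Hence √78 ∉ Q(√138), so x^2 - 78 stays irreducible over Q(√138) and [Q(√138, √78) : Q(√138)] = 2. By the tower law, [Q(√138, √78) : Q] = 2 · 2 = 4.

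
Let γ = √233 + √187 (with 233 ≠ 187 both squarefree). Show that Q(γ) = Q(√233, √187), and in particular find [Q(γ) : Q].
[Q(γ) : Q] = 4 (equivalently, Q(γ) = Q(√233, √187))

Obviously Q(γ) ⊆ Q(√233, √187), and [Q(√233, √187):Q] = 4 (since 233, 187 are distinct squarefree integers > 1 with 43571 not a perfect square). To show equality we compute the minimal polynomial of γ. From γ = √233 + √187: γ^2 = 233 + 2√(43571) + 187 = 420 + 2√(43571), so γ^2 - 420 = 2√(43571); squaring, (γ^2 - 420)^2 = 4·43571, i.e. γ^4 - 840γ^2 + 176400 - 174284 = 0, i.e. γ^4 - 840γ^2 + 2116 = 0. So γ is a root of x^4 - 840x^2 + 2116. This polynomial is irreducible over Q: it has no rational root (each ±√233 ± √187 is irrational), and any factorization into two quadratics over Q would force √(43571) ∈ Q (pairing opposite roots) or √233, √187 ∈ Q (other pairings), all impossible. Hence [Q(γ):Q] = 4 = [Q(√233, √187):Q], so Q(γ) = Q(√233, √187).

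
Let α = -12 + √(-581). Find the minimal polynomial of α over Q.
m_α(x) = x^2 + 24x + 725

From α + 12 = √(-581), squaring gives (α + 12)^2 = -581, i.e. α^2 + 24α + 144 = -581, so α^2 + 24α + 725 = 0. The discriminant of x^2 + 24x + 725 is (24)^2 - 4·(725) = 576 - 2900 = -2324, and 4·(-581) is not a perfect square in Q since -581 is squarefree and ≠ 1. Hence x^2 + 24x + 725 is irreducible over Q and is the minimal polynomial of α.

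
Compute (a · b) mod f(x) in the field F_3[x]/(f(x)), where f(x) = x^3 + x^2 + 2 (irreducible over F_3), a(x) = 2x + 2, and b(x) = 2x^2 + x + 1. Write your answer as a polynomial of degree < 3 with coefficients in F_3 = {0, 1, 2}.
a · b ≡ 2x^2 + x (mod f(x))

Multiply in F_3[x]: a(x)·b(x) = (2x + 2)·(2x^2 + x + 1) = x^3 + x + 2. This has degree ≥ 3, so divide by f(x) over F_3: x^3 + x + 2 = (1)·(x^3 + x^2 + 2) + (2x^2 + x). Hence a·b ≡ 2x^2 + x (mod f). (F_3[x]/(f) is a field with 3^3 = 27 elements since f is irreducible of degree 3.)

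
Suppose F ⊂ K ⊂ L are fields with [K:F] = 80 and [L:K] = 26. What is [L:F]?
[L:F] = 2080

The tower law says that for any tower of field extensions F ⊂ K ⊂ L with finite degrees, [L:F] = [L:K] · [K:F]. Here this gives [L:F] = 26 · 80 = 2080.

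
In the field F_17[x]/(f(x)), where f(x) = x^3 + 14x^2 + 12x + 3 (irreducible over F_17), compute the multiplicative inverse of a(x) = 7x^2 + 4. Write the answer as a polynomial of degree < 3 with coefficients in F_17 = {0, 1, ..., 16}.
a(x)^(-1) ≡ 10x^2 + 2x + 11 (mod f(x))

Since f is irreducible over F_17, F_17[x]/(f) is a field and a(x) ≠ 0 has an inverse. Apply the extended Euclidean algorithm to f(x) and a(x) in F_17[x]: f(x) = (5x + 2)·a(x) + (9x + 12);  a(x) = (14x + 4)·(9x + 12) + (7). The last nonzero remainder is the constant 7 = gcd(f, a) in F_17. Back-substituting through the division chain expresses 7 = s(x)·a(x) + t(x)·f(x) with s(x) ≡ 2x^2 + 14x + 9 (mod f), so (2x^2 + 14x + 9)·a(x) ≡ 7 (mod f). Multiplying by 7^(-1) ≡ 5 in F_17 gives a(x)^(-1) ≡ 5·(2x^2 + 14x + 9) ≡ 10x^2 + 2x + 11 (mod f). Check: (7x^2 + 4)·(10x^2 + 2x + 11) = 2x^4 + 14x^3 + 15x^2 + 8x + 10 ≡ 1 (mod x^3 + 14x^2 + 12x + 3).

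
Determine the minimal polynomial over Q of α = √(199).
m_α(x) = x^2 - 199

α satisfies α^2 - 199 = 0, so x^2 - 199 annihilates α. Since d = 199 is squarefree and ≠ 1, it is not a perfect square in Q, so x^2 - 199 has no rational root and is therefore irreducible over Q (a degree-2 polynomial over a field is irreducible iff it has no root). Hence m_α(x) = x^2 - 199.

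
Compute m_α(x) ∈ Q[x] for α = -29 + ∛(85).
m_α(x) = x^3 + 87x^2 + 2523x + 24304

Set β = α + 29 = ∛(85), so β^3 = 85. Then (α + 29)^3 - 85 = 0, i.e. α is a root of g(x) = (x + 29)^3 - 85 = x^3 + 87x^2 + 2523x + 24304. Since g(x) = h(x + 29) where h(x) = x^3 - 85, and h is irreducible over Q (because 85 is not a perfect cube, so h has no rational root, and a monic cubic with no rational root is irreducible), g is also irreducible (irreducibility is preserved under the substitution x → x + 29). Hence m_α(x) = x^3 + 87x^2 + 2523x + 24304.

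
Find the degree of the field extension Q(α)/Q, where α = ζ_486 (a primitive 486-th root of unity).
[Q(α):Q] = 162

The minimal polynomial of ζ_486 over Q is the 486-th cyclotomic polynomial Φ_486(x), which is irreducible over Q and has degree φ(486) = 162. Hence [Q(α):Q] = φ(486) = 162.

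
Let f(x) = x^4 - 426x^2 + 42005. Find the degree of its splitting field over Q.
[K : Q] = 4

Solving the quadratic in x^2: x^2 = (426 ± √(426^2 - 4·42005))/2 = (426 ± √13456)/2 = (426 ± 116)/2, giving x^2 = 271 or x^2 = 155. So f(x) = (x^2 - 271)(x^2 - 155) and the roots of f are ±√271, ±√155. Hence the splitting field is K = Q(√271, √155). Since 271 and 155 are distinct squarefree integers > 1, their product 42005 is not a perfect square, so √155 ∉ Q(√271). By the tower law [K:Q] = [Q(√271,√155):Q(√271)] · [Q(√271):Q] = 2 · 2 = 4.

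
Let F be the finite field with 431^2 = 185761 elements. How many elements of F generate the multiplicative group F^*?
There are φ(185760) = 48384 primitive elements

F_q^* is cyclic of order q - 1 = 185760. A cyclic group of order m has exactly φ(m) generators. Here m = 185760 = 2^5 · 3^3 · 5 · 43, so the number of primitive elements is φ(185760) = 48384.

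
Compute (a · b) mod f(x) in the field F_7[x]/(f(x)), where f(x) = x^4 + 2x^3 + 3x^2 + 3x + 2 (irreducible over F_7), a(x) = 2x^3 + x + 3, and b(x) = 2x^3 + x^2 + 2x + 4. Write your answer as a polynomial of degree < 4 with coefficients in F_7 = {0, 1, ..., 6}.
a · b ≡ 2x^3 + 4x^2 + 4x (mod f(x))

Multiply in F_7[x]: a(x)·b(x) = (2x^3 + x + 3)·(2x^3 + x^2 + 2x + 4) = 4x^6 + 2x^5 + 6x^4 + x^3 + 5x^2 + 3x + 5. This has degree ≥ 4, so divide by f(x) over F_7: 4x^6 + 2x^5 + 6x^4 + x^3 + 5x^2 + 3x + 5 = (4x^2 + x + 6)·(x^4 + 2x^3 + 3x^2 + 3x + 2) + (2x^3 + 4x^2 + 4x). Hence a·b ≡ 2x^3 + 4x^2 + 4x (mod f). (F_7[x]/(f) is a field with 7^4 = 2401 elements since f is irreducible of degree 4.)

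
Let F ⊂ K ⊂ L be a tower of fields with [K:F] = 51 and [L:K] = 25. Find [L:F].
[L:F] = 1275

The tower law says that for any tower of field extensions F ⊂ K ⊂ L with finite degrees, [L:F] = [L:K] · [K:F]. Here this gives [L:F] = 25 · 51 = 1275.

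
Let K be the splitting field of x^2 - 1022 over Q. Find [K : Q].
[K : Q] = 2

f(x) = x^2 - 1022 factors as (x - √1022)(x + √1022). The splitting field is K = Q(√1022). Since 1022 is squarefree and > 1, it is not a perfect square, so x^2 - 1022 is irreducible over Q and [Q(√1022) : Q] = 2. Hence [K : Q] = 2.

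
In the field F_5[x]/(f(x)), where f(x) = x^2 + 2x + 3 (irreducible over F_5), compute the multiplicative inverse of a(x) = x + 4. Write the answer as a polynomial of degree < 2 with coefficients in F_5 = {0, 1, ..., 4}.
a(x)^(-1) ≡ 4x + 2 (mod f(x))

Since f is irreducible over F_5, F_5[x]/(f) is a field and a(x) ≠ 0 has an inverse. Apply the extended Euclidean algorithm to f(x) and a(x) in F_5[x]: f(x) = (x + 3)·a(x) + (1). The last nonzero remainder is the constant 1 = gcd(f, a) in F_5. Back-substituting through the division chain expresses 1 = s(x)·a(x) + t(x)·f(x) with s(x) ≡ 4x + 2 (mod f), so a(x)^(-1) ≡ s(x) = 4x + 2 (mod f). Check: (x + 4)·(4x + 2) = 4x^2 + 3x + 3 ≡ 1 (mod x^2 + 2x + 3).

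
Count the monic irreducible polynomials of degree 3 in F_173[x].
There are 1725848 monic irreducible polynomials of degree 3 over F_173

Each element of F_{173^3} that lies in no proper subfield is a root of exactly one monic irreducible of degree 3 over F_173, and each such polynomial has 3 distinct roots in F_{173^3}. By Möbius inversion the count is N_173(3) = (1/3) Σ_{d|3} μ(3/d) · 173^d = (1/3)(μ(3)·173^1 + μ(1)·173^3) = 5177544/3 = 1725848.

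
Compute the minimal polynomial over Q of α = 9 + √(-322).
m_α(x) = x^2 - 18x + 403

From α - 9 = √(-322), squaring gives (α - 9)^2 = -322, i.e. α^2 - 18α + 81 = -322, so α^2 - 18α + 403 = 0. The discriminant of x^2 - 18x + 403 is (-18)^2 - 4·(403) = 324 - 1612 = -1288, and 4·(-322) is not a perfect square in Q since -322 is squarefree and ≠ 1. Hence x^2 - 18x + 403 is irreducible over Q and is the minimal polynomial of α.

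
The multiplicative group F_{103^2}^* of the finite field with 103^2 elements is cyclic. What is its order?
|F_{103^2}^*| = 10608

F_{103^2} has 103^2 = 10609 elements; its multiplicative group consists of all nonzero elements, so |F_{103^2}^*| = 10609 - 1 = 10608. (It is cyclic since any finite subgroup of the multiplicative group of a field is cyclic.)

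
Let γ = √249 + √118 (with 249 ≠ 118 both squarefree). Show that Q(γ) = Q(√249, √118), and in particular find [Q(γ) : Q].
[Q(γ) : Q] = 4 (equivalently, Q(γ) = Q(√249, √118))

Obviously Q(γ) ⊆ Q(√249, √118), and [Q(√249, √118):Q] = 4 (since 249, 118 are distinct squarefree integers > 1 with 29382 not a perfect square). To show equality we compute the minimal polynomial of γ. From γ = √249 + √118: γ^2 = 249 + 2√(29382) + 118 = 367 + 2√(29382), so γ^2 - 367 = 2√(29382); squaring, (γ^2 - 367)^2 = 4·29382, i.e. γ^4 - 734γ^2 + 134689 - 117528 = 0, i.e. γ^4 - 734γ^2 + 17161 = 0. So γ is a root of x^4 - 734x^2 + 17161. This polynomial is irreducible over Q: it has no rational root (each ±√249 ± √118 is irrational), and any factorization into two quadratics over Q would force √(29382) ∈ Q (pairing opposite roots) or √249, √118 ∈ Q (other pairings), all impossible. Hence [Q(γ):Q] = 4 = [Q(√249, √118):Q], so Q(γ) = Q(√249, √118).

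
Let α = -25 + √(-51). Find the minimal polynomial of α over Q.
m_α(x) = x^2 + 50x + 676

From α + 25 = √(-51), squaring gives (α + 25)^2 = -51, i.e. α^2 + 50α + 625 = -51, so α^2 + 50α + 676 = 0. The discriminant of x^2 + 50x + 676 is (50)^2 - 4·(676) = 2500 - 2704 = -204, and 4·(-51) is not a perfect square in Q since -51 is squarefree and ≠ 1. Hence x^2 + 50x + 676 is irreducible over Q and is the minimal polynomial of α.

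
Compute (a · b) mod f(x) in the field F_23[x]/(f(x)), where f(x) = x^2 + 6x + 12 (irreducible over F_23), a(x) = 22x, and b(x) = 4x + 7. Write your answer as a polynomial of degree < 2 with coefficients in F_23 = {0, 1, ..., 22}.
a · b ≡ 17x + 2 (mod f(x))

Multiply in F_23[x]: a(x)·b(x) = (22x)·(4x + 7) = 19x^2 + 16x. This has degree ≥ 2, so divide by f(x) over F_23: 19x^2 + 16x = (19)·(x^2 + 6x + 12) + (17x + 2). Hence a·b ≡ 17x + 2 (mod f). (F_23[x]/(f) is a field with 23^2 = 529 elements since f is irreducible of degree 2.)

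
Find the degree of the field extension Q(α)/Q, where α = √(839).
[Q(α):Q] = 2

[Q(α):Q] equals the degree of the minimal polynomial of α. Here α^2 = 839 and x^2 - 839 is irreducible (d = 839 is squarefree, ≠ 1, hence not a square), so deg(m_α) = 2. Thus [Q(α):Q] = 2.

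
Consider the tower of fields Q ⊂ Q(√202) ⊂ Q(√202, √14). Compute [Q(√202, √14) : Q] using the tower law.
[Q(√202, √14) : Q] = 4

[Q(√202):Q] = 2 (min poly x^2 - 202, irreducible since 202 is squarefree > 1). For the top step, suppose √14 ∈ Q(√202), say √14 = c + d√202 with c, d ∈ Q. Squaring: 14 = c^2 + 202d^2 + 2cd√202. Since √202 ∉ Q this forces 2cd = 0. If d = 0 then √14 = c ∈ Q, contradicting 14 squarefree > 1. If c = 0 then 14 = 202d^2, so 202·14 = (202d)^2 is a perfect square in Q — but 202·14 = 2828 is not a perfect square (since 202 and 14 are distinct squarefree integers). Contradiction. Hence √14 ∉ Q(√202), so x^2 - 14 stays irreducible over Q(√202) and [Q(√202, √14) : Q(√202)] = 2. By the tower law, [Q(√202, √14) : Q] = 2 · 2 = 4.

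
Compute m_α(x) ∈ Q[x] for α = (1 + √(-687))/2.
m_α(x) = x^2 - x + 172

From 2α - 1 = √(-687), squaring gives (2α - 1)^2 = -687, i.e. 4α^2 - 4α + 1 = -687, so α^2 - α + (1 + 687)/4 = 0. Since -687 ≡ 1 (mod 4), (1 + 687)/4 = 172 ∈ Z. The polynomial x^2 - x + 172 has discriminant 1 - 4·(172) = -687, which is not a perfect square in Q (d = -687 is squarefree and ≠ 1), so x^2 - x + 172 is irreducible over Q. It is the minimal polynomial of α.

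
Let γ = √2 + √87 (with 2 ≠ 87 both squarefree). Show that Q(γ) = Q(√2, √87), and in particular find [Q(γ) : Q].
[Q(γ) : Q] = 4 (equivalently, Q(γ) = Q(√2, √87))

Obviously Q(γ) ⊆ Q(√2, √87), and [Q(√2, √87):Q] = 4 (since 2, 87 are distinct squarefree integers > 1 with 174 not a perfect square). To show equality we compute the minimal polynomial of γ. From γ = √2 + √87: γ^2 = 2 + 2√(174) + 87 = 89 + 2√(174), so γ^2 - 89 = 2√(174); squaring, (γ^2 - 89)^2 = 4·174, i.e. γ^4 - 178γ^2 + 7921 - 696 = 0, i.e. γ^4 - 178γ^2 + 7225 = 0. So γ is a root of x^4 - 178x^2 + 7225. This polynomial is irreducible over Q: it has no rational root (each ±√2 ± √87 is irrational), and any factorization into two quadratics over Q would force √(174) ∈ Q (pairing opposite roots) or √2, √87 ∈ Q (other pairings), all impossible. Hence [Q(γ):Q] = 4 = [Q(√2, √87):Q], so Q(γ) = Q(√2, √87).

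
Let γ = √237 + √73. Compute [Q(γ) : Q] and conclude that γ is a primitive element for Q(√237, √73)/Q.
[Q(γ) : Q] = 4 (equivalently, Q(γ) = Q(√237, √73))

Obviously Q(γ) ⊆ Q(√237, √73), and [Q(√237, √73):Q] = 4 (since 237, 73 are distinct squarefree integers > 1 with 17301 not a perfect square). To show equality we compute the minimal polynomial of γ. From γ = √237 + √73: γ^2 = 237 + 2√(17301) + 73 = 310 + 2√(17301), so γ^2 - 310 = 2√(17301); squaring, (γ^2 - 310)^2 = 4·17301, i.e. γ^4 - 620γ^2 + 96100 - 69204 = 0, i.e. γ^4 - 620γ^2 + 26896 = 0. So γ is a root of x^4 - 620x^2 + 26896. This polynomial is irreducible over Q: it has no rational root (each ±√237 ± √73 is irrational), and any factorization into two quadratics over Q would force √(17301) ∈ Q (pairing opposite roots) or √237, √73 ∈ Q (other pairings), all impossible. Hence [Q(γ):Q] = 4 = [Q(√237, √73):Q], so Q(γ) = Q(√237, √73).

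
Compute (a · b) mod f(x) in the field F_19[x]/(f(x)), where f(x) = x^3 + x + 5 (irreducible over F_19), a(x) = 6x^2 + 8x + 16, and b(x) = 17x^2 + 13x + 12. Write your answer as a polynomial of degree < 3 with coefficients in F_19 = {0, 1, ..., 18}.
a · b ≡ 4x^2 + 17x + 15 (mod f(x))

Multiply in F_19[x]: a(x)·b(x) = (6x^2 + 8x + 16)·(17x^2 + 13x + 12) = 7x^4 + 5x^3 + 11x^2 + 2. This has degree ≥ 3, so divide by f(x) over F_19: 7x^4 + 5x^3 + 11x^2 + 2 = (7x + 5)·(x^3 + x + 5) + (4x^2 + 17x + 15). Hence a·b ≡ 4x^2 + 17x + 15 (mod f). (F_19[x]/(f) is a field with 19^3 = 6859 elements since f is irreducible of degree 3.)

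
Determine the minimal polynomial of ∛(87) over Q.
m_α(x) = x^3 - 87

α satisfies α^3 = 87, so x^3 - 87 annihilates α. By the rational root test, a rational root p/q (in lowest terms) of x^3 - 87 would satisfy p^3 = 87 q^3, forcing q = 1 and p^3 = 87; but 87 is not a perfect cube, contradiction. A monic cubic over Q with no rational root is irreducible (any nontrivial factorization would include a linear factor). Hence x^3 - 87 is the minimal polynomial of α, and in particular [Q(α):Q] = 3.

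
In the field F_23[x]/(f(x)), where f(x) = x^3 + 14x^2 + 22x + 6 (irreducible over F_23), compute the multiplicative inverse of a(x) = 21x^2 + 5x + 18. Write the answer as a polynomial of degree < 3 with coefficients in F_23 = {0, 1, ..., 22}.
a(x)^(-1) ≡ 17x^2 + 19x + 7 (mod f(x))

Since f is irreducible over F_23, F_23[x]/(f) is a field and a(x) ≠ 0 has an inverse. Apply the extended Euclidean algorithm to f(x) and a(x) in F_23[x]: f(x) = (11x + 9)·a(x) + (9x + 5);  a(x) = (10x + 18)·(9x + 5) + (20). The last nonzero remainder is the constant 20 = gcd(f, a) in F_23. Back-substituting through the division chain expresses 20 = s(x)·a(x) + t(x)·f(x) with s(x) ≡ 18x^2 + 12x + 2 (mod f), so (18x^2 + 12x + 2)·a(x) ≡ 20 (mod f). Multiplying by 20^(-1) ≡ 15 in F_23 gives a(x)^(-1) ≡ 15·(18x^2 + 12x + 2) ≡ 17x^2 + 19x + 7 (mod f). Check: (21x^2 + 5x + 18)·(17x^2 + 19x + 7) = 12x^4 + x^3 + 19x^2 + 9x + 11 ≡ 1 (mod x^3 + 14x^2 + 22x + 6).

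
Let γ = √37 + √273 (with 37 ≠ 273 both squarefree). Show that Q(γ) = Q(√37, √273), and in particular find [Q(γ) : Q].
[Q(γ) : Q] = 4 (equivalently, Q(γ) = Q(√37, √273))

Obviously Q(γ) ⊆ Q(√37, √273), and [Q(√37, √273):Q] = 4 (since 37, 273 are distinct squarefree integers > 1 with 10101 not a perfect square). To show equality we compute the minimal polynomial of γ. From γ = √37 + √273: γ^2 = 37 + 2√(10101) + 273 = 310 + 2√(10101), so γ^2 - 310 = 2√(10101); squaring, (γ^2 - 310)^2 = 4·10101, i.e. γ^4 - 620γ^2 + 96100 - 40404 = 0, i.e. γ^4 - 620γ^2 + 55696 = 0. So γ is a root of x^4 - 620x^2 + 55696. This polynomial is irreducible over Q: it has no rational root (each ±√37 ± √273 is irrational), and any factorization into two quadratics over Q would force √(10101) ∈ Q (pairing opposite roots) or √37, √273 ∈ Q (other pairings), all impossible. Hence [Q(γ):Q] = 4 = [Q(√37, √273):Q], so Q(γ) = Q(√37, √273).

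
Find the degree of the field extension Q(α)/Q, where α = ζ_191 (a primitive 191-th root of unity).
[Q(α):Q] = 190

The minimal polynomial of ζ_191 over Q is the 191-th cyclotomic polynomial Φ_191(x), which is irreducible over Q and has degree φ(191) = 190. Hence [Q(α):Q] = φ(191) = 190.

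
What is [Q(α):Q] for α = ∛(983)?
[Q(α):Q] = 3

The minimal polynomial of α is x^3 - 983, irreducible over Q since 983 is not a perfect cube (so x^3 - 983 has no rational root). Hence [Q(α):Q] = deg(m_α) = 3.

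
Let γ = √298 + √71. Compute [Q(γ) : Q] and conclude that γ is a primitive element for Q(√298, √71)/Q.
[Q(γ) : Q] = 4 (equivalently, Q(γ) = Q(√298, √71))

Obviously Q(γ) ⊆ Q(√298, √71), and [Q(√298, √71):Q] = 4 (since 298, 71 are distinct squarefree integers > 1 with 21158 not a perfect square). To show equality we compute the minimal polynomial of γ. From γ = √298 + √71: γ^2 = 298 + 2√(21158) + 71 = 369 + 2√(21158), so γ^2 - 369 = 2√(21158); squaring, (γ^2 - 369)^2 = 4·21158, i.e. γ^4 - 738γ^2 + 136161 - 84632 = 0, i.e. γ^4 - 738γ^2 + 51529 = 0. So γ is a root of x^4 - 738x^2 + 51529. This polynomial is irreducible over Q: it has no rational root (each ±√298 ± √71 is irrational), and any factorization into two quadratics over Q would force √(21158) ∈ Q (pairing opposite roots) or √298, √71 ∈ Q (other pairings), all impossible. Hence [Q(γ):Q] = 4 = [Q(√298, √71):Q], so Q(γ) = Q(√298, √71).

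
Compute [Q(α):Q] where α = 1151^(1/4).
[Q(α):Q] = 4

α is a root of x^4 - 1151. By Eisenstein's criterion at the prime p = 1151 (which divides the constant term 1151 but p^2 = 1324801 does not, since 1151 is squarefree), x^4 - 1151 is irreducible over Q. Hence [Q(α):Q] = 4.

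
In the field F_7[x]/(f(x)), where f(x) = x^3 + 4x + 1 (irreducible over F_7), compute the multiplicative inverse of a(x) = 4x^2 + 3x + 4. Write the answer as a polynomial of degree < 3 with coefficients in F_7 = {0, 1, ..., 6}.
a(x)^(-1) ≡ 4x^2 + 5 (mod f(x))

Since f is irreducible over F_7, F_7[x]/(f) is a field and a(x) ≠ 0 has an inverse. Apply the extended Euclidean algorithm to f(x) and a(x) in F_7[x]: f(x) = (2x + 2)·a(x) + (4x);  a(x) = (x + 6)·(4x) + (4). The last nonzero remainder is the constant 4 = gcd(f, a) in F_7. Back-substituting through the division chain expresses 4 = s(x)·a(x) + t(x)·f(x) with s(x) ≡ 2x^2 + 6 (mod f), so (2x^2 + 6)·a(x) ≡ 4 (mod f). Multiplying by 4^(-1) ≡ 2 in F_7 gives a(x)^(-1) ≡ 2·(2x^2 + 6) ≡ 4x^2 + 5 (mod f). Check: (4x^2 + 3x + 4)·(4x^2 + 5) = 2x^4 + 5x^3 + x^2 + x + 6 ≡ 1 (mod x^3 + 4x + 1).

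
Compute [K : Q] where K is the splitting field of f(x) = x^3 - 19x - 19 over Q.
[K : Q] = 3

By the rational root test, any rational root of the monic integer polynomial f(x) = x^3 - 19x - 19 must be an integer dividing the constant term -19, i.e. one of ±{1, 19}. Evaluating: f(1) = -37, f(-1) = -1, f(19) = 6479, f(-19) = -6517; none is 0, so f has no rational root and is therefore irreducible over Q (a cubic with no linear factor over a field is irreducible). For an irreducible cubic, the Galois group is A_3 or S_3 according as the discriminant disc(f) = -4a^3 - 27b^2 = -4·(-19)^3 - 27·(-19)^2 = 17689 is or is not a square in Q. Here disc(f) = 17689 = 133^2 is a perfect square in Q, so the Galois group of f over Q is contained in A_3, hence equals A_3 (cyclic of order 3). The splitting field has degree |A_3| = 3 over Q, so [K : Q] = 3.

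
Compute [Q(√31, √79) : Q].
[Q(√31, √79) : Q] = 4

[Q(√31):Q] = 2 (min poly x^2 - 31, irreducible since 31 is squarefree > 1). For the top step, suppose √79 ∈ Q(√31), say √79 = c + d√31 with c, d ∈ Q. Squaring: 79 = c^2 + 31d^2 + 2cd√31. Since √31 ∉ Q this forces 2cd = 0. If d = 0 then √79 = c ∈ Q, contradicting 79 squarefree > 1. If c = 0 then 79 = 31d^2, so 31·79 = (31d)^2 is a perfect square in Q — but 31·79 = 2449 is not a perfect square (since 31 and 79 are distinct squarefree integers). Contradiction. Hence √79 ∉ Q(√31), so x^2 - 79 stays irreducible over Q(√31) and [Q(√31, √79) : Q(√31)] = 2. By the tower law, [Q(√31, √79) : Q] = 2 · 2 = 4.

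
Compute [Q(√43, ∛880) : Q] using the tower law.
[Q(√43, ∛880) : Q] = 6

Let L = Q(√43, ∛880). Since Q(√43) ⊂ L and [Q(√43):Q] = 2, the tower law gives 2 | [L:Q]. Likewise Q(∛880) ⊂ L with [Q(∛880):Q] = 3 (because 880 is not a perfect cube), so 3 | [L:Q]. As gcd(2,3) = 1, [L:Q] is divisible by 6. Conversely L is generated over Q by √43 and ∛880, so [L:Q] ≤ 2·3 = 6. Therefore [Q(√43, ∛880) : Q] = 6.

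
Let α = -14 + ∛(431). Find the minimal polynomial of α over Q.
m_α(x) = x^3 + 42x^2 + 588x + 2313

Set β = α + 14 = ∛(431), so β^3 = 431. Then (α + 14)^3 - 431 = 0, i.e. α is a root of g(x) = (x + 14)^3 - 431 = x^3 + 42x^2 + 588x + 2313. Since g(x) = h(x + 14) where h(x) = x^3 - 431, and h is irreducible over Q (because 431 is not a perfect cube, so h has no rational root, and a monic cubic with no rational root is irreducible), g is also irreducible (irreducibility is preserved under the substitution x → x + 14). Hence m_α(x) = x^3 + 42x^2 + 588x + 2313.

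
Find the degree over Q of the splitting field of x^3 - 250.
[K : Q] = 6

The roots of x^3 - 250 are ∛250, ω∛250, ω^2∛250 where ω = e^(2πi/3) is a primitive cube root of unity, so K = Q(∛250, ω). Now [Q(∛250):Q] = 3 (since 250 is not a perfect cube, x^3 - 250 is irreducible) and [Q(ω):Q] = 2. Both 2 and 3 divide [K:Q], and [K:Q] ≤ 3·2 = 6, so [K:Q] = 6. (Equivalently: Q(∛250) ⊂ R but ω ∉ R, so [K : Q(∛250)] = 2.)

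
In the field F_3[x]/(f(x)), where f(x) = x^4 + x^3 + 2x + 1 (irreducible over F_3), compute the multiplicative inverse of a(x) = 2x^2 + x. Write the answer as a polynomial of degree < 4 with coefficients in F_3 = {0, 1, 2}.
a(x)^(-1) ≡ x^3 + x (mod f(x))

Since f is irreducible over F_3, F_3[x]/(f) is a field and a(x) ≠ 0 has an inverse. Apply the extended Euclidean algorithm to f(x) and a(x) in F_3[x]: f(x) = (2x^2 + x + 1)·a(x) + (x + 1);  a(x) = (2x + 2)·(x + 1) + (1). The last nonzero remainder is the constant 1 = gcd(f, a) in F_3. Back-substituting through the division chain expresses 1 = s(x)·a(x) + t(x)·f(x) with s(x) ≡ x^3 + x (mod f), so a(x)^(-1) ≡ s(x) = x^3 + x (mod f). Check: (2x^2 + x)·(x^3 + x) = 2x^5 + x^4 + 2x^3 + x^2 ≡ 1 (mod x^4 + x^3 + 2x + 1).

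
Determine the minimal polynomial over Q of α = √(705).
m_α(x) = x^2 - 705

α satisfies α^2 - 705 = 0, so x^2 - 705 annihilates α. Since d = 705 is squarefree and ≠ 1, it is not a perfect square in Q, so x^2 - 705 has no rational root and is therefore irreducible over Q (a degree-2 polynomial over a field is irreducible iff it has no root). Hence m_α(x) = x^2 - 705.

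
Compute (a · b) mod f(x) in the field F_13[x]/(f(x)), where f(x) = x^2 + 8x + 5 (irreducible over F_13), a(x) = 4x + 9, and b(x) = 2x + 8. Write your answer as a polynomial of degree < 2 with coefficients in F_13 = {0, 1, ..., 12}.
a · b ≡ 12x + 6 (mod f(x))

Multiply in F_13[x]: a(x)·b(x) = (4x + 9)·(2x + 8) = 8x^2 + 11x + 7. This has degree ≥ 2, so divide by f(x) over F_13: 8x^2 + 11x + 7 = (8)·(x^2 + 8x + 5) + (12x + 6). Hence a·b ≡ 12x + 6 (mod f). (F_13[x]/(f) is a field with 13^2 = 169 elements since f is irreducible of degree 2.)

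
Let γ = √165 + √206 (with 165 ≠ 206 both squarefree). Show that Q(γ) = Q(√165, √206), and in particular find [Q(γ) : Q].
[Q(γ) : Q] = 4 (equivalently, Q(γ) = Q(√165, √206))

Obviously Q(γ) ⊆ Q(√165, √206), and [Q(√165, √206):Q] = 4 (since 165, 206 are distinct squarefree integers > 1 with 33990 not a perfect square). To show equality we compute the minimal polynomial of γ. From γ = √165 + √206: γ^2 = 165 + 2√(33990) + 206 = 371 + 2√(33990), so γ^2 - 371 = 2√(33990); squaring, (γ^2 - 371)^2 = 4·33990, i.e. γ^4 - 742γ^2 + 137641 - 135960 = 0, i.e. γ^4 - 742γ^2 + 1681 = 0. So γ is a root of x^4 - 742x^2 + 1681. This polynomial is irreducible over Q: it has no rational root (each ±√165 ± √206 is irrational), and any factorization into two quadratics over Q would force √(33990) ∈ Q (pairing opposite roots) or √165, √206 ∈ Q (other pairings), all impossible. Hence [Q(γ):Q] = 4 = [Q(√165, √206):Q], so Q(γ) = Q(√165, √206).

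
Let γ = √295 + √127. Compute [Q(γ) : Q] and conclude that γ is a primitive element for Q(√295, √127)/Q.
[Q(γ) : Q] = 4 (equivalently, Q(γ) = Q(√295, √127))

Obviously Q(γ) ⊆ Q(√295, √127), and [Q(√295, √127):Q] = 4 (since 295, 127 are distinct squarefree integers > 1 with 37465 not a perfect square). To show equality we compute the minimal polynomial of γ. From γ = √295 + √127: γ^2 = 295 + 2√(37465) + 127 = 422 + 2√(37465), so γ^2 - 422 = 2√(37465); squaring, (γ^2 - 422)^2 = 4·37465, i.e. γ^4 - 844γ^2 + 178084 - 149860 = 0, i.e. γ^4 - 844γ^2 + 28224 = 0. So γ is a root of x^4 - 844x^2 + 28224. This polynomial is irreducible over Q: it has no rational root (each ±√295 ± √127 is irrational), and any factorization into two quadratics over Q would force √(37465) ∈ Q (pairing opposite roots) or √295, √127 ∈ Q (other pairings), all impossible. Hence [Q(γ):Q] = 4 = [Q(√295, √127):Q], so Q(γ) = Q(√295, √127).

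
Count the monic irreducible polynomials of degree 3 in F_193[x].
There are 2396288 monic irreducible polynomials of degree 3 over F_193

Each element of F_{193^3} that lies in no proper subfield is a root of exactly one monic irreducible of degree 3 over F_193, and each such polynomial has 3 distinct roots in F_{193^3}. By Möbius inversion the count is N_193(3) = (1/3) Σ_{d|3} μ(3/d) · 193^d = (1/3)(μ(3)·193^1 + μ(1)·193^3) = 7188864/3 = 2396288.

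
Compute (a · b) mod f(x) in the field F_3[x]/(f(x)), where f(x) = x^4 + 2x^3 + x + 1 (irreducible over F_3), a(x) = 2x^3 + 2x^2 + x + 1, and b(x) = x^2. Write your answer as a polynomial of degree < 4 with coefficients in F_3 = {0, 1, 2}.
a · b ≡ 2x^3 + 2x^2 + 2 (mod f(x))

Multiply in F_3[x]: a(x)·b(x) = (2x^3 + 2x^2 + x + 1)·(x^2) = 2x^5 + 2x^4 + x^3 + x^2. This has degree ≥ 4, so divide by f(x) over F_3: 2x^5 + 2x^4 + x^3 + x^2 = (2x + 1)·(x^4 + 2x^3 + x + 1) + (2x^3 + 2x^2 + 2). Hence a·b ≡ 2x^3 + 2x^2 + 2 (mod f). (F_3[x]/(f) is a field with 3^4 = 81 elements since f is irreducible of degree 4.)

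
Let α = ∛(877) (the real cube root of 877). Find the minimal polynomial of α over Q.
m_α(x) = x^3 - 877

α satisfies α^3 = 877, so x^3 - 877 annihilates α. By the rational root test, a rational root p/q (in lowest terms) of x^3 - 877 would satisfy p^3 = 877 q^3, forcing q = 1 and p^3 = 877; but 877 is not a perfect cube, contradiction. A monic cubic over Q with no rational root is irreducible (any nontrivial factorization would include a linear factor). Hence x^3 - 877 is the minimal polynomial of α, and in particular [Q(α):Q] = 3.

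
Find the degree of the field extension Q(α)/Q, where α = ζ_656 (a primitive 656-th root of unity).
[Q(α):Q] = 320

The minimal polynomial of ζ_656 over Q is the 656-th cyclotomic polynomial Φ_656(x), which is irreducible over Q and has degree φ(656) = 320. Hence [Q(α):Q] = φ(656) = 320.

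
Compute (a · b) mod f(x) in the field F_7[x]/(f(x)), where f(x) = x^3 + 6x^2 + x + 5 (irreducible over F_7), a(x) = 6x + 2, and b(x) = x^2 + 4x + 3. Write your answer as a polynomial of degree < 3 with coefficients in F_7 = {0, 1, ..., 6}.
a · b ≡ 4x^2 + 6x + 4 (mod f(x))

Multiply in F_7[x]: a(x)·b(x) = (6x + 2)·(x^2 + 4x + 3) = 6x^3 + 5x^2 + 5x + 6. This has degree ≥ 3, so divide by f(x) over F_7: 6x^3 + 5x^2 + 5x + 6 = (6)·(x^3 + 6x^2 + x + 5) + (4x^2 + 6x + 4). Hence a·b ≡ 4x^2 + 6x + 4 (mod f). (F_7[x]/(f) is a field with 7^3 = 343 elements since f is irreducible of degree 3.)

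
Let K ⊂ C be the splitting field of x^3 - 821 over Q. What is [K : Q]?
[K : Q] = 6

The roots of x^3 - 821 are ∛821, ω∛821, ω^2∛821 where ω = e^(2πi/3) is a primitive cube root of unity, so K = Q(∛821, ω). Now [Q(∛821):Q] = 3 (since 821 is not a perfect cube, x^3 - 821 is irreducible) and [Q(ω):Q] = 2. Both 2 and 3 divide [K:Q], and [K:Q] ≤ 3·2 = 6, so [K:Q] = 6. (Equivalently: Q(∛821) ⊂ R but ω ∉ R, so [K : Q(∛821)] = 2.)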